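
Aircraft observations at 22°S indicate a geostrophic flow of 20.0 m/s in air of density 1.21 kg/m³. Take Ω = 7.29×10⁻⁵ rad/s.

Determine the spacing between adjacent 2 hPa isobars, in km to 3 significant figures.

151 km

Coriolis parameter at 22°S:
f = 2Ω sin φ = 2 × 7.29×10⁻⁵ × sin 22° = 5.46×10⁻⁵ s⁻¹
Geostrophic balance rearranged: |∂P/∂n| = f ρ V_g
|∂P/∂n| = 5.46×10⁻⁵ × 1.21 × 20.0 = 1.32×10⁻³ Pa/m
Isobar spacing: Δn = ΔP/|∂P/∂n| = 200 Pa / 1.32×10⁻³ Pa/m = 151315 m ≈ 151 km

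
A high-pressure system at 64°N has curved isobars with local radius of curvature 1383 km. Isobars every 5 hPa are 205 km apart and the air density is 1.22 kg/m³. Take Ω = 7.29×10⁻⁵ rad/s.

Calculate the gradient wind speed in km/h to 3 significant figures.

60.5 km/h

Coriolis parameter at 64°N:
f = 2Ω sin φ = 2 × 7.29×10⁻⁵ × sin 64° = 1.31×10⁻⁴ s⁻¹
Pressure gradient: |∂P/∂n| = 500 Pa / 205000 m = 2.44×10⁻³ Pa/m
Geostrophic speed: V_g = |∂P/∂n|/(fρ) = 2.44×10⁻³/(1.31×10⁻⁴ × 1.22) = 15.3 m/s
Around a high, pressure-gradient force acts outward with centrifugal, so Coriolis balances both:
fV = (1/ρ)|∂P/∂n| + V²/R  →  V² − fR·V + fR·V_g = 0
With fR = 1.31×10⁻⁴ × 1383×10³ m = 181 m/s:
V = [fR − √((fR)² − 4 fR V_g)]/2 = [181 − √(181² − 4×181×15.3)]/2 = 16.8 m/s
Supergeostrophic (V > V_g = 15.3 m/s), as expected around a high.
Converting: 16.8 m/s × 3.6 = 60.5 km/h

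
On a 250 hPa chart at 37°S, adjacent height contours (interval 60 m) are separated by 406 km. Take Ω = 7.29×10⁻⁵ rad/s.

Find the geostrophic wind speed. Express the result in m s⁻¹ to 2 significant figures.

Coriolis parameter at 37°S:
f = 2Ω sin φ = 2 × 7.29×10⁻⁵ × sin 37° = 8.77×10⁻⁵ s⁻¹
Height gradient: |∂Z/∂n| = 60 m / 406000 m = 1.48×10⁻⁴
On a pressure surface, geostrophic balance gives V_g = (g/f)|∂Z/∂n|:
V_g = 9.81 × 1.48×10⁻⁴ / 8.77×10⁻⁵ = 16.5 m/s

17 m s⁻¹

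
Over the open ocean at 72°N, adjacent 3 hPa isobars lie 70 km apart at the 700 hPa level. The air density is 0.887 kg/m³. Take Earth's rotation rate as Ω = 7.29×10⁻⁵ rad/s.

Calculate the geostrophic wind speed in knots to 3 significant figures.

Coriolis parameter at 72°N:
f = 2Ω sin φ = 2 × 7.29×10⁻⁵ × sin 72° = 1.39×10⁻⁴ s⁻¹
Pressure gradient: |∂P/∂n| = 300 Pa / 70000 m = 4.29×10⁻³ Pa/m
Geostrophic balance (pressure-gradient force = Coriolis force):
V_g = (1/(fρ)) |∂P/∂n| = 4.29×10⁻³ / (1.39×10⁻⁴ × 0.887) = 34.8 m/s
Converting: 34.8 m/s × 1.944 = 67.7 knots

67.7 knots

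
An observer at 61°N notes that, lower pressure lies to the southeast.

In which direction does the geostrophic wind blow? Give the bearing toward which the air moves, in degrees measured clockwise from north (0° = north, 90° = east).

The pressure-gradient force points toward the southeast (bearing 135°).
Geostrophic balance: in the Northern Hemisphere the Coriolis force deflects motion to the right, so the geostrophic wind blows 90° to the right of the pressure-gradient force (low pressure on the left).
Rotating 135° by 90° clockwise gives 225° — the wind blows toward the southwest.

225°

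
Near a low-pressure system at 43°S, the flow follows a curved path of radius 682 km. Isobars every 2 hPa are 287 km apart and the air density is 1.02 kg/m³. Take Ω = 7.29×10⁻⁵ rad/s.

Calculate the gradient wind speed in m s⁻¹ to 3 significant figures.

Coriolis parameter at 43°S:
f = 2Ω sin φ = 2 × 7.29×10⁻⁵ × sin 43° = 9.94×10⁻⁵ s⁻¹
Pressure gradient: |∂P/∂n| = 200 Pa / 287000 m = 6.97×10⁻⁴ Pa/m
Geostrophic speed: V_g = |∂P/∂n|/(fρ) = 6.97×10⁻⁴/(9.94×10⁻⁵ × 1.02) = 6.87 m/s
Around a low, centrifugal force acts outward with Coriolis, so pressure-gradient force balances both:
(1/ρ)|∂P/∂n| = fV + V²/R  →  V² + fR·V − fR·V_g = 0
With fR = 9.94×10⁻⁵ × 682×10³ m = 67.8 m/s:
V = [−fR + √((fR)² + 4 fR V_g)]/2 = [−67.8 + √(67.8² + 4×67.8×6.87)]/2 = 6.29 m/s
Subgeostrophic (V < V_g = 6.87 m/s), as expected around a low.

6.29 m s⁻¹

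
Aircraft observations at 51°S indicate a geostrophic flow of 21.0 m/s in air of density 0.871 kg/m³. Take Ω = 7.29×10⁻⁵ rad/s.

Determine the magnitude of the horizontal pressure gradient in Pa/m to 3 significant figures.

2.07×10⁻³ Pa/m

Coriolis parameter at 51°S:
f = 2Ω sin φ = 2 × 7.29×10⁻⁵ × sin 51° = 1.13×10⁻⁴ s⁻¹
Geostrophic balance rearranged: |∂P/∂n| = f ρ V_g
|∂P/∂n| = 1.13×10⁻⁴ × 0.871 × 21.0 = 2.07×10⁻³ Pa/m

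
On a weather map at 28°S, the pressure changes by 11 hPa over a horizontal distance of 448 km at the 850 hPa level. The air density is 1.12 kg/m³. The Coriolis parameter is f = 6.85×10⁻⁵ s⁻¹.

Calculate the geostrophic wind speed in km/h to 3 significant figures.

Pressure gradient: |∂P/∂n| = 1100 Pa / 448000 m = 2.46×10⁻³ Pa/m
Geostrophic balance (pressure-gradient force = Coriolis force):
V_g = (1/(fρ)) |∂P/∂n| = 2.46×10⁻³ / (6.85×10⁻⁵ × 1.12) = 32.0 m/s
Converting: 32.0 m/s × 3.6 = 115 km/h

115 km/h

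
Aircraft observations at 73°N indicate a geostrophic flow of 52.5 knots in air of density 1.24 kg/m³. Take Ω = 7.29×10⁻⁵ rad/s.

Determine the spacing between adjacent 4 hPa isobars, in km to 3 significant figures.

85.7 km

Coriolis parameter at 73°N:
f = 2Ω sin φ = 2 × 7.29×10⁻⁵ × sin 73° = 1.39×10⁻⁴ s⁻¹
Wind speed in SI: 52.5 knots = 27.0 m/s
Geostrophic balance rearranged: |∂P/∂n| = f ρ V_g
|∂P/∂n| = 1.39×10⁻⁴ × 1.24 × 27.0 = 4.67×10⁻³ Pa/m
Isobar spacing: Δn = ΔP/|∂P/∂n| = 400 Pa / 4.67×10⁻³ Pa/m = 85662 m ≈ 85.7 km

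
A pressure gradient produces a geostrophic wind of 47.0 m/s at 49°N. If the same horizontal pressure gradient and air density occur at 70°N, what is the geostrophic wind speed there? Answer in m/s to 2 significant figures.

With the same pressure gradient and density, V_g ∝ 1/f ∝ 1/sin φ.
V₂ = V₁ · sin φ₁ / sin φ₂ = 47.0 × sin 49° / sin 70°
V₂ = 47.0 × 0.7547/0.9397 = 38 m/s

38 m/s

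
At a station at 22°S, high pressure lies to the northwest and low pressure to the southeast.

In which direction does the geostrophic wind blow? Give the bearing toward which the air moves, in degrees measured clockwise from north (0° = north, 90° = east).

The pressure-gradient force points toward the southeast (bearing 135°).
Geostrophic balance: in the Southern Hemisphere the Coriolis force deflects motion to the left, so the geostrophic wind blows 90° to the left of the pressure-gradient force (low pressure on the right).
Rotating 135° by 90° counterclockwise gives 045° — the wind blows toward the northeast.

045°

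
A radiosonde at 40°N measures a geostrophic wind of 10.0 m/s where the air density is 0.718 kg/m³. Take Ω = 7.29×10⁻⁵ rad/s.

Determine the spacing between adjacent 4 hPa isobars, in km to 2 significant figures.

Coriolis parameter at 40°N:
f = 2Ω sin φ = 2 × 7.29×10⁻⁵ × sin 40° = 9.37×10⁻⁵ s⁻¹
Geostrophic balance rearranged: |∂P/∂n| = f ρ V_g
|∂P/∂n| = 9.37×10⁻⁵ × 0.718 × 10.0 = 6.73×10⁻⁴ Pa/m
Isobar spacing: Δn = ΔP/|∂P/∂n| = 400 Pa / 6.73×10⁻⁴ Pa/m = 594443 m ≈ 590 km

590 km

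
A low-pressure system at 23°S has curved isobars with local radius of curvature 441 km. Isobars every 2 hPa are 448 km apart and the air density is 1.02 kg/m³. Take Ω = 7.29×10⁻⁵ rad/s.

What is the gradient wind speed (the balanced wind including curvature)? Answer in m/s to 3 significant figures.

6.17 m/s

Coriolis parameter at 23°S:
f = 2Ω sin φ = 2 × 7.29×10⁻⁵ × sin 23° = 5.70×10⁻⁵ s⁻¹
Pressure gradient: |∂P/∂n| = 200 Pa / 448000 m = 4.46×10⁻⁴ Pa/m
Geostrophic speed: V_g = |∂P/∂n|/(fρ) = 4.46×10⁻⁴/(5.70×10⁻⁵ × 1.02) = 7.68 m/s
Around a low, centrifugal force acts outward with Coriolis, so pressure-gradient force balances both:
(1/ρ)|∂P/∂n| = fV + V²/R  →  V² + fR·V − fR·V_g = 0
With fR = 5.70×10⁻⁵ × 441×10³ m = 25.1 m/s:
V = [−fR + √((fR)² + 4 fR V_g)]/2 = [−25.1 + √(25.1² + 4×25.1×7.68)]/2 = 6.17 m/s
Subgeostrophic (V < V_g = 7.68 m/s), as expected around a low.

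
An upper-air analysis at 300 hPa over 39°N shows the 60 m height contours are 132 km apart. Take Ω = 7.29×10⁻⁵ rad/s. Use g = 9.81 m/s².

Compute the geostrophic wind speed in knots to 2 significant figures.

Coriolis parameter at 39°N:
f = 2Ω sin φ = 2 × 7.29×10⁻⁵ × sin 39° = 9.18×10⁻⁵ s⁻¹
Height gradient: |∂Z/∂n| = 60 m / 132000 m = 4.55×10⁻⁴
On a pressure surface, geostrophic balance gives V_g = (g/f)|∂Z/∂n|:
V_g = 9.81 × 4.55×10⁻⁴ / 9.18×10⁻⁵ = 48.6 m/s
Converting: 48.6 m/s × 1.944 = 94 knots

94 knots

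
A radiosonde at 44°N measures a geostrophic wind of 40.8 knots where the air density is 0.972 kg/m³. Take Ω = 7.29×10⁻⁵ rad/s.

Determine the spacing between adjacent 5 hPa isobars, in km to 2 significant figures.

240 km

Coriolis parameter at 44°N:
f = 2Ω sin φ = 2 × 7.29×10⁻⁵ × sin 44° = 1.01×10⁻⁴ s⁻¹
Wind speed in SI: 40.8 knots = 21.0 m/s
Geostrophic balance rearranged: |∂P/∂n| = f ρ V_g
|∂P/∂n| = 1.01×10⁻⁴ × 0.972 × 21.0 = 2.07×10⁻³ Pa/m
Isobar spacing: Δn = ΔP/|∂P/∂n| = 500 Pa / 2.07×10⁻³ Pa/m = 241978 m ≈ 240 km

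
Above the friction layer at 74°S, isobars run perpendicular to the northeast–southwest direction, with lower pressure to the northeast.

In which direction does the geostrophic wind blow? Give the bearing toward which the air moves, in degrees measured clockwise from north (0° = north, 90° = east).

315°

The pressure-gradient force points toward the northeast (bearing 045°).
Geostrophic balance: in the Southern Hemisphere the Coriolis force deflects motion to the left, so the geostrophic wind blows 90° to the left of the pressure-gradient force (low pressure on the right).
Rotating 045° by 90° counterclockwise gives 315° — the wind blows toward the northwest.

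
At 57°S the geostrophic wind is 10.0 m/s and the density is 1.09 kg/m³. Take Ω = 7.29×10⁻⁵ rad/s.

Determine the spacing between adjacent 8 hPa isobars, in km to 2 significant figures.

600 km

Coriolis parameter at 57°S:
f = 2Ω sin φ = 2 × 7.29×10⁻⁵ × sin 57° = 1.22×10⁻⁴ s⁻¹
Geostrophic balance rearranged: |∂P/∂n| = f ρ V_g
|∂P/∂n| = 1.22×10⁻⁴ × 1.09 × 10.0 = 1.33×10⁻³ Pa/m
Isobar spacing: Δn = ΔP/|∂P/∂n| = 800 Pa / 1.33×10⁻³ Pa/m = 600226 m ≈ 600 km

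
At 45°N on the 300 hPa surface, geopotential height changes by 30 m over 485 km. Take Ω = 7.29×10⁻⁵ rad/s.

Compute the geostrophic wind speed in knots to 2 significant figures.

Coriolis parameter at 45°N:
f = 2Ω sin φ = 2 × 7.29×10⁻⁵ × sin 45° = 1.03×10⁻⁴ s⁻¹
Height gradient: |∂Z/∂n| = 30 m / 485000 m = 6.19×10⁻⁵
On a pressure surface, geostrophic balance gives V_g = (g/f)|∂Z/∂n|:
V_g = 9.81 × 6.19×10⁻⁵ / 1.03×10⁻⁴ = 5.89 m/s
Converting: 5.89 m/s × 1.944 = 11 knots

11 knots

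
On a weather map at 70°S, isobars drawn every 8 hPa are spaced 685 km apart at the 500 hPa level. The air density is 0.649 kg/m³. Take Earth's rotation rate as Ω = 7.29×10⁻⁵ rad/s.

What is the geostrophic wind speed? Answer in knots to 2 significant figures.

Coriolis parameter at 70°S:
f = 2Ω sin φ = 2 × 7.29×10⁻⁵ × sin 70° = 1.37×10⁻⁴ s⁻¹
Pressure gradient: |∂P/∂n| = 800 Pa / 685000 m = 1.17×10⁻³ Pa/m
Geostrophic balance (pressure-gradient force = Coriolis force):
V_g = (1/(fρ)) |∂P/∂n| = 1.17×10⁻³ / (1.37×10⁻⁴ × 0.649) = 13.1 m/s
Converting: 13.1 m/s × 1.944 = 26 knots

26 knots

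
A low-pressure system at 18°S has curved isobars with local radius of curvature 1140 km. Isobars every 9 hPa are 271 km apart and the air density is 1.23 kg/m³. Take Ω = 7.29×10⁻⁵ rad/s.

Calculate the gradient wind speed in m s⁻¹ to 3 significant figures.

Coriolis parameter at 18°S:
f = 2Ω sin φ = 2 × 7.29×10⁻⁵ × sin 18° = 4.51×10⁻⁵ s⁻¹
Pressure gradient: |∂P/∂n| = 900 Pa / 271000 m = 3.32×10⁻³ Pa/m
Geostrophic speed: V_g = |∂P/∂n|/(fρ) = 3.32×10⁻³/(4.51×10⁻⁵ × 1.23) = 59.9 m/s
Around a low, centrifugal force acts outward with Coriolis, so pressure-gradient force balances both:
(1/ρ)|∂P/∂n| = fV + V²/R  →  V² + fR·V − fR·V_g = 0
With fR = 4.51×10⁻⁵ × 1140×10³ m = 51.4 m/s:
V = [−fR + √((fR)² + 4 fR V_g)]/2 = [−51.4 + √(51.4² + 4×51.4×59.9)]/2 = 35.5 m/s
Subgeostrophic (V < V_g = 59.9 m/s), as expected around a low.

35.5 m s⁻¹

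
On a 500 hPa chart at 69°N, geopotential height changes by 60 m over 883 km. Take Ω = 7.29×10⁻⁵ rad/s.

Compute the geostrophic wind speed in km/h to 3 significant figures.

Coriolis parameter at 69°N:
f = 2Ω sin φ = 2 × 7.29×10⁻⁵ × sin 69° = 1.36×10⁻⁴ s⁻¹
Height gradient: |∂Z/∂n| = 60 m / 883000 m = 6.80×10⁻⁵
On a pressure surface, geostrophic balance gives V_g = (g/f)|∂Z/∂n|:
V_g = 9.81 × 6.80×10⁻⁵ / 1.36×10⁻⁴ = 4.90 m/s
Converting: 4.90 m/s × 3.6 = 17.6 km/h

17.6 km/h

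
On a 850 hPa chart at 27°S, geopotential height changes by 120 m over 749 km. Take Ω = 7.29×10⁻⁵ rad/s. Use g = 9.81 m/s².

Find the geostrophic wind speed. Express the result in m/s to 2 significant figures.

Coriolis parameter at 27°S:
f = 2Ω sin φ = 2 × 7.29×10⁻⁵ × sin 27° = 6.62×10⁻⁵ s⁻¹
Height gradient: |∂Z/∂n| = 120 m / 749000 m = 1.60×10⁻⁴
On a pressure surface, geostrophic balance gives V_g = (g/f)|∂Z/∂n|:
V_g = 9.81 × 1.60×10⁻⁴ / 6.62×10⁻⁵ = 23.7 m/s

24 m/s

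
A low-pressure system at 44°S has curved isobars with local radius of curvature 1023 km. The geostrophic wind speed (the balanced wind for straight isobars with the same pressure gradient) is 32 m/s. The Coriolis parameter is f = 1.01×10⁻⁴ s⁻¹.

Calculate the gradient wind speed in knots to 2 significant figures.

50 knots

Around a low, centrifugal force acts outward with Coriolis, so pressure-gradient force balances both:
(1/ρ)|∂P/∂n| = fV + V²/R  →  V² + fR·V − fR·V_g = 0
With fR = 1.01×10⁻⁴ × 1023×10³ m = 103 m/s:
V = [−fR + √((fR)² + 4 fR V_g)]/2 = [−103 + √(103² + 4×103×32)]/2 = 25.6 m/s
Subgeostrophic (V < V_g = 32 m/s), as expected around a low.
Converting: 25.6 m/s × 1.944 = 50 knots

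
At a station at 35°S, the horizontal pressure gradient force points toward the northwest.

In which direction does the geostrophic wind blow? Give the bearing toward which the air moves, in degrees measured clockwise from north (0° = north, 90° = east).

The pressure-gradient force points toward the northwest (bearing 315°).
Geostrophic balance: in the Southern Hemisphere the Coriolis force deflects motion to the left, so the geostrophic wind blows 90° to the left of the pressure-gradient force (low pressure on the right).
Rotating 315° by 90° counterclockwise gives 225° — the wind blows toward the southwest.

225°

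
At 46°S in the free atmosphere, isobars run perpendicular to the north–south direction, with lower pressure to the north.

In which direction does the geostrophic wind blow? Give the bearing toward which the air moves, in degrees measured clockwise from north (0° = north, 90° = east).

The pressure-gradient force points toward the north (bearing 000°).
Geostrophic balance: in the Southern Hemisphere the Coriolis force deflects motion to the left, so the geostrophic wind blows 90° to the left of the pressure-gradient force (low pressure on the right).
Rotating 000° by 90° counterclockwise gives 270° — the wind blows toward the west.

270°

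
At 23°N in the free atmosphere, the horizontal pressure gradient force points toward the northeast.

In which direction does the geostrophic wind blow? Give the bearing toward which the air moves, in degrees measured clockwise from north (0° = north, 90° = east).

135°

The pressure-gradient force points toward the northeast (bearing 045°).
Geostrophic balance: in the Northern Hemisphere the Coriolis force deflects motion to the right, so the geostrophic wind blows 90° to the right of the pressure-gradient force (low pressure on the left).
Rotating 045° by 90° clockwise gives 135° — the wind blows toward the southeast.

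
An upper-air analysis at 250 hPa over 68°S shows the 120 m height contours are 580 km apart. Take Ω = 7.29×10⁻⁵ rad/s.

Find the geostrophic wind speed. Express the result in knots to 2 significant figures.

Coriolis parameter at 68°S:
f = 2Ω sin φ = 2 × 7.29×10⁻⁵ × sin 68° = 1.35×10⁻⁴ s⁻¹
Height gradient: |∂Z/∂n| = 120 m / 580000 m = 2.07×10⁻⁴
On a pressure surface, geostrophic balance gives V_g = (g/f)|∂Z/∂n|:
V_g = 9.81 × 2.07×10⁻⁴ / 1.35×10⁻⁴ = 15.0 m/s
Converting: 15.0 m/s × 1.944 = 29 knots

29 knots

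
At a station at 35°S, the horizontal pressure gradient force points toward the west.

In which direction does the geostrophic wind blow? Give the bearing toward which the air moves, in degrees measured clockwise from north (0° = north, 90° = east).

180°

The pressure-gradient force points toward the west (bearing 270°).
Geostrophic balance: in the Southern Hemisphere the Coriolis force deflects motion to the left, so the geostrophic wind blows 90° to the left of the pressure-gradient force (low pressure on the right).
Rotating 270° by 90° counterclockwise gives 180° — the wind blows toward the south.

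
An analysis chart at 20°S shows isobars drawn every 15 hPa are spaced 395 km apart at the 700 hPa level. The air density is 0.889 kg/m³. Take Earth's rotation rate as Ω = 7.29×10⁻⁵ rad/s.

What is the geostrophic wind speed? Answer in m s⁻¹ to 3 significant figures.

Coriolis parameter at 20°S:
f = 2Ω sin φ = 2 × 7.29×10⁻⁵ × sin 20° = 4.99×10⁻⁵ s⁻¹
Pressure gradient: |∂P/∂n| = 1500 Pa / 395000 m = 3.80×10⁻³ Pa/m
Geostrophic balance (pressure-gradient force = Coriolis force):
V_g = (1/(fρ)) |∂P/∂n| = 3.80×10⁻³ / (4.99×10⁻⁵ × 0.889) = 85.7 m/s

85.7 m s⁻¹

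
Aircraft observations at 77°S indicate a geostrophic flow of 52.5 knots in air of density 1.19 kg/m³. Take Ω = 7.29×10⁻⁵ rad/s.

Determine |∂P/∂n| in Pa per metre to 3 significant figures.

Coriolis parameter at 77°S:
f = 2Ω sin φ = 2 × 7.29×10⁻⁵ × sin 77° = 1.42×10⁻⁴ s⁻¹
Wind speed in SI: 52.5 knots = 27.0 m/s
Geostrophic balance rearranged: |∂P/∂n| = f ρ V_g
|∂P/∂n| = 1.42×10⁻⁴ × 1.19 × 27.0 = 4.57×10⁻³ Pa/m

4.57×10⁻³ Pa/m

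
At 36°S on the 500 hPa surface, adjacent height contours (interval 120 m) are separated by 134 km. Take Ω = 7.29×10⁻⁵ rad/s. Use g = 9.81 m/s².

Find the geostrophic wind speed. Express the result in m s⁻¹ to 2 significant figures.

100 m s⁻¹

Coriolis parameter at 36°S:
f = 2Ω sin φ = 2 × 7.29×10⁻⁵ × sin 36° = 8.57×10⁻⁵ s⁻¹
Height gradient: |∂Z/∂n| = 120 m / 134000 m = 8.96×10⁻⁴
On a pressure surface, geostrophic balance gives V_g = (g/f)|∂Z/∂n|:
V_g = 9.81 × 8.96×10⁻⁴ / 8.57×10⁻⁵ = 103 m/s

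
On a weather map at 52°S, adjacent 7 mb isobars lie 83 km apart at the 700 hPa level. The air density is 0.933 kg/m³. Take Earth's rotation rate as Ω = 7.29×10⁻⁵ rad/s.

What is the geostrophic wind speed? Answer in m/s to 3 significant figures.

78.7 m/s

Coriolis parameter at 52°S:
f = 2Ω sin φ = 2 × 7.29×10⁻⁵ × sin 52° = 1.15×10⁻⁴ s⁻¹
Pressure gradient: |∂P/∂n| = 700 Pa / 83000 m = 8.43×10⁻³ Pa/m
Geostrophic balance (pressure-gradient force = Coriolis force):
V_g = (1/(fρ)) |∂P/∂n| = 8.43×10⁻³ / (1.15×10⁻⁴ × 0.933) = 78.7 m/s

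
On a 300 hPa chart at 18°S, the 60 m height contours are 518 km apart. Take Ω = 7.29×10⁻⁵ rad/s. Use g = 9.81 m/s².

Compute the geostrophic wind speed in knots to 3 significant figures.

Coriolis parameter at 18°S:
f = 2Ω sin φ = 2 × 7.29×10⁻⁵ × sin 18° = 4.51×10⁻⁵ s⁻¹
Height gradient: |∂Z/∂n| = 60 m / 518000 m = 1.16×10⁻⁴
On a pressure surface, geostrophic balance gives V_g = (g/f)|∂Z/∂n|:
V_g = 9.81 × 1.16×10⁻⁴ / 4.51×10⁻⁵ = 25.2 m/s
Converting: 25.2 m/s × 1.944 = 49.0 knots

49.0 knots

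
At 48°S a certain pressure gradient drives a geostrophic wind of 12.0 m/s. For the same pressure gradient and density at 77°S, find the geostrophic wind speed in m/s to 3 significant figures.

With the same pressure gradient and density, V_g ∝ 1/f ∝ 1/sin φ.
V₂ = V₁ · sin φ₁ / sin φ₂ = 12.0 × sin 48° / sin 77°
V₂ = 12.0 × 0.7431/0.9744 = 9.15 m/s

9.15 m/s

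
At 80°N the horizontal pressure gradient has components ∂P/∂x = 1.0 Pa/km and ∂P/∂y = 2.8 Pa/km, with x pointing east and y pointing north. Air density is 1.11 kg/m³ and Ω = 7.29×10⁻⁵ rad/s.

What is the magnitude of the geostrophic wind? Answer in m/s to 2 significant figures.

Coriolis parameter at 80°N:
f = 2Ω sin φ = 2 × 7.29×10⁻⁵ × sin 80° = 1.44×10⁻⁴ s⁻¹
Component geostrophic relations (x east, y north):
u_g = −(1/(fρ)) ∂P/∂y,  v_g = (1/(fρ)) ∂P/∂x
u_g = −(2.8×10⁻³)/(1.44×10⁻⁴ × 1.11) = −17.6 m/s;  v_g = (1.0×10⁻³)/(1.44×10⁻⁴ × 1.11) = 6.27 m/s
|V_g| = √(u_g² + v_g²) = 18.7 m/s

19 m/s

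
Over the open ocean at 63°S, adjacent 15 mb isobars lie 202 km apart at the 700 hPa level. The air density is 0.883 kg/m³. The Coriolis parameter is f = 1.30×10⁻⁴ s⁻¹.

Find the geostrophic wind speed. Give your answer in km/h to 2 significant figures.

Pressure gradient: |∂P/∂n| = 1500 Pa / 202000 m = 7.43×10⁻³ Pa/m
Geostrophic balance (pressure-gradient force = Coriolis force):
V_g = (1/(fρ)) |∂P/∂n| = 7.43×10⁻³ / (1.30×10⁻⁴ × 0.883) = 64.7 m/s
Converting: 64.7 m/s × 3.6 = 230 km/h

230 km/h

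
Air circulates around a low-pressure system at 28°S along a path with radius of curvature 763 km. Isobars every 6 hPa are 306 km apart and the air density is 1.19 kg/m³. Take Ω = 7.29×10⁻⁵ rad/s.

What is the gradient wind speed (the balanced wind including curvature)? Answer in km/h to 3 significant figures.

64.5 km/h

Coriolis parameter at 28°S:
f = 2Ω sin φ = 2 × 7.29×10⁻⁵ × sin 28° = 6.84×10⁻⁵ s⁻¹
Pressure gradient: |∂P/∂n| = 600 Pa / 306000 m = 1.96×10⁻³ Pa/m
Geostrophic speed: V_g = |∂P/∂n|/(fρ) = 1.96×10⁻³/(6.84×10⁻⁵ × 1.19) = 24.1 m/s
Around a low, centrifugal force acts outward with Coriolis, so pressure-gradient force balances both:
(1/ρ)|∂P/∂n| = fV + V²/R  →  V² + fR·V − fR·V_g = 0
With fR = 6.84×10⁻⁵ × 763×10³ m = 52.2 m/s:
V = [−fR + √((fR)² + 4 fR V_g)]/2 = [−52.2 + √(52.2² + 4×52.2×24.1)]/2 = 17.9 m/s
Subgeostrophic (V < V_g = 24.1 m/s), as expected around a low.
Converting: 17.9 m/s × 3.6 = 64.5 km/h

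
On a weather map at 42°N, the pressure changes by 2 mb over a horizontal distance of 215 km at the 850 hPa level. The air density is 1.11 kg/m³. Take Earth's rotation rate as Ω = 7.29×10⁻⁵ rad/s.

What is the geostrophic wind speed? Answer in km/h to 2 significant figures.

Coriolis parameter at 42°N:
f = 2Ω sin φ = 2 × 7.29×10⁻⁵ × sin 42° = 9.76×10⁻⁵ s⁻¹
Pressure gradient: |∂P/∂n| = 200 Pa / 215000 m = 9.30×10⁻⁴ Pa/m
Geostrophic balance (pressure-gradient force = Coriolis force):
V_g = (1/(fρ)) |∂P/∂n| = 9.30×10⁻⁴ / (9.76×10⁻⁵ × 1.11) = 8.59 m/s
Converting: 8.59 m/s × 3.6 = 31 km/h

31 km/h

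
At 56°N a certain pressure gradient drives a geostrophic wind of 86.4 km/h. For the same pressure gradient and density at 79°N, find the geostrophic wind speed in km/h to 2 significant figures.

73 km/h

With the same pressure gradient and density, V_g ∝ 1/f ∝ 1/sin φ.
V₂ = V₁ · sin φ₁ / sin φ₂ = 86.4 × sin 56° / sin 79°
V₂ = 86.4 × 0.8290/0.9816 = 73 km/h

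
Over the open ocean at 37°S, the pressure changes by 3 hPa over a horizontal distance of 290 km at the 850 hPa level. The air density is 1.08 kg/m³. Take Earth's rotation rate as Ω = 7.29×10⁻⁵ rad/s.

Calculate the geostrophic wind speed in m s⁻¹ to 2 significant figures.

Coriolis parameter at 37°S:
f = 2Ω sin φ = 2 × 7.29×10⁻⁵ × sin 37° = 8.77×10⁻⁵ s⁻¹
Pressure gradient: |∂P/∂n| = 300 Pa / 290000 m = 1.03×10⁻³ Pa/m
Geostrophic balance (pressure-gradient force = Coriolis force):
V_g = (1/(fρ)) |∂P/∂n| = 1.03×10⁻³ / (8.77×10⁻⁵ × 1.08) = 10.9 m/s

11 m s⁻¹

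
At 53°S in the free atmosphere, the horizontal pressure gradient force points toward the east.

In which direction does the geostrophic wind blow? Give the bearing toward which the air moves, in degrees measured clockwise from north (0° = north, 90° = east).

000°

The pressure-gradient force points toward the east (bearing 090°).
Geostrophic balance: in the Southern Hemisphere the Coriolis force deflects motion to the left, so the geostrophic wind blows 90° to the left of the pressure-gradient force (low pressure on the right).
Rotating 090° by 90° counterclockwise gives 000° — the wind blows toward the north.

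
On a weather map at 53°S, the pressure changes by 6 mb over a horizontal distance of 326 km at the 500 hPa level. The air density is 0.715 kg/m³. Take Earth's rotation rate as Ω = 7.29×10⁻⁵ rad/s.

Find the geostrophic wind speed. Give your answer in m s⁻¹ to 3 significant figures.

Coriolis parameter at 53°S:
f = 2Ω sin φ = 2 × 7.29×10⁻⁵ × sin 53° = 1.16×10⁻⁴ s⁻¹
Pressure gradient: |∂P/∂n| = 600 Pa / 326000 m = 1.84×10⁻³ Pa/m
Geostrophic balance (pressure-gradient force = Coriolis force):
V_g = (1/(fρ)) |∂P/∂n| = 1.84×10⁻³ / (1.16×10⁻⁴ × 0.715) = 22.1 m/s

22.1 m s⁻¹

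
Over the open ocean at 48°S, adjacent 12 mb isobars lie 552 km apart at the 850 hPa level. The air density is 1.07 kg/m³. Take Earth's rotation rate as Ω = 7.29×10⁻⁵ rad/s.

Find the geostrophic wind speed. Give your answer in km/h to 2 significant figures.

68 km/h

Coriolis parameter at 48°S:
f = 2Ω sin φ = 2 × 7.29×10⁻⁵ × sin 48° = 1.08×10⁻⁴ s⁻¹
Pressure gradient: |∂P/∂n| = 1200 Pa / 552000 m = 2.17×10⁻³ Pa/m
Geostrophic balance (pressure-gradient force = Coriolis force):
V_g = (1/(fρ)) |∂P/∂n| = 2.17×10⁻³ / (1.08×10⁻⁴ × 1.07) = 18.8 m/s
Converting: 18.8 m/s × 3.6 = 68 km/h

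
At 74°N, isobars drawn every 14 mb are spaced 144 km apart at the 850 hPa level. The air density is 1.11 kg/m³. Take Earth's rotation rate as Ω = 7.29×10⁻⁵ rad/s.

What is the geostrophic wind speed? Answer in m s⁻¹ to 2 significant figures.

Coriolis parameter at 74°N:
f = 2Ω sin φ = 2 × 7.29×10⁻⁵ × sin 74° = 1.40×10⁻⁴ s⁻¹
Pressure gradient: |∂P/∂n| = 1400 Pa / 144000 m = 9.72×10⁻³ Pa/m
Geostrophic balance (pressure-gradient force = Coriolis force):
V_g = (1/(fρ)) |∂P/∂n| = 9.72×10⁻³ / (1.40×10⁻⁴ × 1.11) = 62.5 m/s

62 m s⁻¹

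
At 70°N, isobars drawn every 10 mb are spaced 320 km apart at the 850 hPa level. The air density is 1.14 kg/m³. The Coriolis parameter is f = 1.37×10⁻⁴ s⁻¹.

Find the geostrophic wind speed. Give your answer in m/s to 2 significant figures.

Pressure gradient: |∂P/∂n| = 1000 Pa / 320000 m = 3.12×10⁻³ Pa/m
Geostrophic balance (pressure-gradient force = Coriolis force):
V_g = (1/(fρ)) |∂P/∂n| = 3.12×10⁻³ / (1.37×10⁻⁴ × 1.14) = 20.0 m/s

20 m/s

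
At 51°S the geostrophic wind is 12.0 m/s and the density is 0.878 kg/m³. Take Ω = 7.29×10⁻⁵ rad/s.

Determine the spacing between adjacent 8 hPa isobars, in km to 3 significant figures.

Coriolis parameter at 51°S:
f = 2Ω sin φ = 2 × 7.29×10⁻⁵ × sin 51° = 1.13×10⁻⁴ s⁻¹
Geostrophic balance rearranged: |∂P/∂n| = f ρ V_g
|∂P/∂n| = 1.13×10⁻⁴ × 0.878 × 12.0 = 1.19×10⁻³ Pa/m
Isobar spacing: Δn = ΔP/|∂P/∂n| = 800 Pa / 1.19×10⁻³ Pa/m = 670122 m ≈ 670 km

670 km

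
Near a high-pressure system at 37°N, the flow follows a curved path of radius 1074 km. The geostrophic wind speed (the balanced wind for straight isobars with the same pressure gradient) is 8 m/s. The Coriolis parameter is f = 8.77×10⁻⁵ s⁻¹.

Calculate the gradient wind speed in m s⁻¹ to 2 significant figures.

8.8 m s⁻¹

Around a high, pressure-gradient force acts outward with centrifugal, so Coriolis balances both:
fV = (1/ρ)|∂P/∂n| + V²/R  →  V² − fR·V + fR·V_g = 0
With fR = 8.77×10⁻⁵ × 1074×10³ m = 94.2 m/s:
V = [fR − √((fR)² − 4 fR V_g)]/2 = [94.2 − √(94.2² − 4×94.2×8)]/2 = 8.83 m/s
Supergeostrophic (V > V_g = 8 m/s), as expected around a high.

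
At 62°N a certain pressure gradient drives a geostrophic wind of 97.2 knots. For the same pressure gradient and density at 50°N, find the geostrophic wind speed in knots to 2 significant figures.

110 knots

With the same pressure gradient and density, V_g ∝ 1/f ∝ 1/sin φ.
V₂ = V₁ · sin φ₁ / sin φ₂ = 97.2 × sin 62° / sin 50°
V₂ = 97.2 × 0.8829/0.7660 = 110 knots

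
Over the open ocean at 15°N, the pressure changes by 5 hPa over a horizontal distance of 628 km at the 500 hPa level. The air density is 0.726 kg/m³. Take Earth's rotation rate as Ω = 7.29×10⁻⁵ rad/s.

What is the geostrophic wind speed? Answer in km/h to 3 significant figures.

105 km/h

Coriolis parameter at 15°N:
f = 2Ω sin φ = 2 × 7.29×10⁻⁵ × sin 15° = 3.77×10⁻⁵ s⁻¹
Pressure gradient: |∂P/∂n| = 500 Pa / 628000 m = 7.96×10⁻⁴ Pa/m
Geostrophic balance (pressure-gradient force = Coriolis force):
V_g = (1/(fρ)) |∂P/∂n| = 7.96×10⁻⁴ / (3.77×10⁻⁵ × 0.726) = 29.1 m/s
Converting: 29.1 m/s × 3.6 = 105 km/h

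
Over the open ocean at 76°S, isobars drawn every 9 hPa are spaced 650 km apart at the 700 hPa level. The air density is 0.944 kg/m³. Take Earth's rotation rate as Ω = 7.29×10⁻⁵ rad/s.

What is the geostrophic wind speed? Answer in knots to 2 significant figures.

Coriolis parameter at 76°S:
f = 2Ω sin φ = 2 × 7.29×10⁻⁵ × sin 76° = 1.41×10⁻⁴ s⁻¹
Pressure gradient: |∂P/∂n| = 900 Pa / 650000 m = 1.38×10⁻³ Pa/m
Geostrophic balance (pressure-gradient force = Coriolis force):
V_g = (1/(fρ)) |∂P/∂n| = 1.38×10⁻³ / (1.41×10⁻⁴ × 0.944) = 10.4 m/s
Converting: 10.4 m/s × 1.944 = 20 knots

20 knots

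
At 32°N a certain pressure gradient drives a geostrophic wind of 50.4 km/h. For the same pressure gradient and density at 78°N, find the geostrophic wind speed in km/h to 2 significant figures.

With the same pressure gradient and density, V_g ∝ 1/f ∝ 1/sin φ.
V₂ = V₁ · sin φ₁ / sin φ₂ = 50.4 × sin 32° / sin 78°
V₂ = 50.4 × 0.5299/0.9781 = 27 km/h

27 km/h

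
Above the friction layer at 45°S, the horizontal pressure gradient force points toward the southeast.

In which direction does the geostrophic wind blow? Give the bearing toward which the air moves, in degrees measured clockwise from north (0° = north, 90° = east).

The pressure-gradient force points toward the southeast (bearing 135°).
Geostrophic balance: in the Southern Hemisphere the Coriolis force deflects motion to the left, so the geostrophic wind blows 90° to the left of the pressure-gradient force (low pressure on the right).
Rotating 135° by 90° counterclockwise gives 045° — the wind blows toward the northeast.

045°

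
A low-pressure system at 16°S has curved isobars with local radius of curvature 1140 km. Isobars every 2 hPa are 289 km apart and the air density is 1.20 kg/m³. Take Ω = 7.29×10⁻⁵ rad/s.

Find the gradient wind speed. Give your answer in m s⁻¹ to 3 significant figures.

11.5 m s⁻¹

Coriolis parameter at 16°S:
f = 2Ω sin φ = 2 × 7.29×10⁻⁵ × sin 16° = 4.02×10⁻⁵ s⁻¹
Pressure gradient: |∂P/∂n| = 200 Pa / 289000 m = 6.92×10⁻⁴ Pa/m
Geostrophic speed: V_g = |∂P/∂n|/(fρ) = 6.92×10⁻⁴/(4.02×10⁻⁵ × 1.20) = 14.4 m/s
Around a low, centrifugal force acts outward with Coriolis, so pressure-gradient force balances both:
(1/ρ)|∂P/∂n| = fV + V²/R  →  V² + fR·V − fR·V_g = 0
With fR = 4.02×10⁻⁵ × 1140×10³ m = 45.8 m/s:
V = [−fR + √((fR)² + 4 fR V_g)]/2 = [−45.8 + √(45.8² + 4×45.8×14.4)]/2 = 11.5 m/s
Subgeostrophic (V < V_g = 14.4 m/s), as expected around a low.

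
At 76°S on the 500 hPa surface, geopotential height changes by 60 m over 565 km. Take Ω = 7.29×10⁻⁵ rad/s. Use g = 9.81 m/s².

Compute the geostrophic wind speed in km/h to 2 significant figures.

27 km/h

Coriolis parameter at 76°S:
f = 2Ω sin φ = 2 × 7.29×10⁻⁵ × sin 76° = 1.41×10⁻⁴ s⁻¹
Height gradient: |∂Z/∂n| = 60 m / 565000 m = 1.06×10⁻⁴
On a pressure surface, geostrophic balance gives V_g = (g/f)|∂Z/∂n|:
V_g = 9.81 × 1.06×10⁻⁴ / 1.41×10⁻⁴ = 7.36 m/s
Converting: 7.36 m/s × 3.6 = 27 km/h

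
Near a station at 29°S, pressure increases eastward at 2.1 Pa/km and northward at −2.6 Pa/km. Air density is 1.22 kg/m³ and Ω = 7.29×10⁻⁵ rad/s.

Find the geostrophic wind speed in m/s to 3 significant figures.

38.8 m/s

Coriolis parameter at 29°S:
f = 2Ω sin φ = 2 × 7.29×10⁻⁵ × sin 29° = 7.07×10⁻⁵ s⁻¹
In the Southern Hemisphere f is negative: f = −7.07×10⁻⁵ s⁻¹.
Component geostrophic relations (x east, y north):
u_g = −(1/(fρ)) ∂P/∂y,  v_g = (1/(fρ)) ∂P/∂x
u_g = −(−2.6×10⁻³)/(−7.07×10⁻⁵ × 1.22) = −30.1 m/s;  v_g = (2.1×10⁻³)/(−7.07×10⁻⁵ × 1.22) = −24.4 m/s
|V_g| = √(u_g² + v_g²) = 38.8 m/s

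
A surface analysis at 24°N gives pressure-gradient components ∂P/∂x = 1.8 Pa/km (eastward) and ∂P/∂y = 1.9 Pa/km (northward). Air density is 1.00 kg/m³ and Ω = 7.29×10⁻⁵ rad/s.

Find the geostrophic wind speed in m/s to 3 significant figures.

44.1 m/s

Coriolis parameter at 24°N:
f = 2Ω sin φ = 2 × 7.29×10⁻⁵ × sin 24° = 5.93×10⁻⁵ s⁻¹
Component geostrophic relations (x east, y north):
u_g = −(1/(fρ)) ∂P/∂y,  v_g = (1/(fρ)) ∂P/∂x
u_g = −(1.9×10⁻³)/(5.93×10⁻⁵ × 1.00) = −32.0 m/s;  v_g = (1.8×10⁻³)/(5.93×10⁻⁵ × 1.00) = 30.4 m/s
|V_g| = √(u_g² + v_g²) = 44.1 m/s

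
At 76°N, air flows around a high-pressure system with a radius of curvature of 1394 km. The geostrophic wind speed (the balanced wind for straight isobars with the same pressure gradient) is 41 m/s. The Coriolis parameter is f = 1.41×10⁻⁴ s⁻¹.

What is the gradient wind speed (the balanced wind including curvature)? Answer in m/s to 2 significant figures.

58 m/s

Around a high, pressure-gradient force acts outward with centrifugal, so Coriolis balances both:
fV = (1/ρ)|∂P/∂n| + V²/R  →  V² − fR·V + fR·V_g = 0
With fR = 1.41×10⁻⁴ × 1394×10³ m = 197 m/s:
V = [fR − √((fR)² − 4 fR V_g)]/2 = [197 − √(197² − 4×197×41)]/2 = 58.3 m/s
Supergeostrophic (V > V_g = 41 m/s), as expected around a high.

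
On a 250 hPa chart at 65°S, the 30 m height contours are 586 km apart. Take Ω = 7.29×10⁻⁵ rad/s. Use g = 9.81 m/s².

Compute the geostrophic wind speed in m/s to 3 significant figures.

3.80 m/s

Coriolis parameter at 65°S:
f = 2Ω sin φ = 2 × 7.29×10⁻⁵ × sin 65° = 1.32×10⁻⁴ s⁻¹
Height gradient: |∂Z/∂n| = 30 m / 586000 m = 5.12×10⁻⁵
On a pressure surface, geostrophic balance gives V_g = (g/f)|∂Z/∂n|:
V_g = 9.81 × 5.12×10⁻⁵ / 1.32×10⁻⁴ = 3.80 m/s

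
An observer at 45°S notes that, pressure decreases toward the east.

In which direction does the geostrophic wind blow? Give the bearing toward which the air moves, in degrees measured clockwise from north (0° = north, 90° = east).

000°

The pressure-gradient force points toward the east (bearing 090°).
Geostrophic balance: in the Southern Hemisphere the Coriolis force deflects motion to the left, so the geostrophic wind blows 90° to the left of the pressure-gradient force (low pressure on the right).
Rotating 090° by 90° counterclockwise gives 000° — the wind blows toward the north.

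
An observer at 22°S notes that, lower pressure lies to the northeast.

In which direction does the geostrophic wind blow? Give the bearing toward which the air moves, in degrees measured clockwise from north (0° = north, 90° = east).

315°

The pressure-gradient force points toward the northeast (bearing 045°).
Geostrophic balance: in the Southern Hemisphere the Coriolis force deflects motion to the left, so the geostrophic wind blows 90° to the left of the pressure-gradient force (low pressure on the right).
Rotating 045° by 90° counterclockwise gives 315° — the wind blows toward the northwest.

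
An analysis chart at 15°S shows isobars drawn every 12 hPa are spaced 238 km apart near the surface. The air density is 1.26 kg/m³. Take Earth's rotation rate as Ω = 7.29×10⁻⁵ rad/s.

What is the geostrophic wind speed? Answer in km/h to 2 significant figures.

380 km/h

Coriolis parameter at 15°S:
f = 2Ω sin φ = 2 × 7.29×10⁻⁵ × sin 15° = 3.77×10⁻⁵ s⁻¹
Pressure gradient: |∂P/∂n| = 1200 Pa / 238000 m = 5.04×10⁻³ Pa/m
Geostrophic balance (pressure-gradient force = Coriolis force):
V_g = (1/(fρ)) |∂P/∂n| = 5.04×10⁻³ / (3.77×10⁻⁵ × 1.26) = 106 m/s
Converting: 106 m/s × 3.6 = 380 km/h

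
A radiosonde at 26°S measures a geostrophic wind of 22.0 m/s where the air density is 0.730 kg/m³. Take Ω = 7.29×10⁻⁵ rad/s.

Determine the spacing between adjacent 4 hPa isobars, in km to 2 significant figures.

Coriolis parameter at 26°S:
f = 2Ω sin φ = 2 × 7.29×10⁻⁵ × sin 26° = 6.39×10⁻⁵ s⁻¹
Geostrophic balance rearranged: |∂P/∂n| = f ρ V_g
|∂P/∂n| = 6.39×10⁻⁵ × 0.730 × 22.0 = 1.03×10⁻³ Pa/m
Isobar spacing: Δn = ΔP/|∂P/∂n| = 400 Pa / 1.03×10⁻³ Pa/m = 389686 m ≈ 390 km

390 km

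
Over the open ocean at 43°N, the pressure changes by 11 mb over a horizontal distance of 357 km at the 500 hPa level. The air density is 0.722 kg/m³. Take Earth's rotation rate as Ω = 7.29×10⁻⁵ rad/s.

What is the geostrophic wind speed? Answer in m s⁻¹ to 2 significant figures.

43 m s⁻¹

Coriolis parameter at 43°N:
f = 2Ω sin φ = 2 × 7.29×10⁻⁵ × sin 43° = 9.94×10⁻⁵ s⁻¹
Pressure gradient: |∂P/∂n| = 1100 Pa / 357000 m = 3.08×10⁻³ Pa/m
Geostrophic balance (pressure-gradient force = Coriolis force):
V_g = (1/(fρ)) |∂P/∂n| = 3.08×10⁻³ / (9.94×10⁻⁵ × 0.722) = 42.9 m/s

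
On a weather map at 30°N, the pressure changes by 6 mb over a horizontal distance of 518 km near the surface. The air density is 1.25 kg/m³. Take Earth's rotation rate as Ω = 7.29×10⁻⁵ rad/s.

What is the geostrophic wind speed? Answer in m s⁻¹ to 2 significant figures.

Coriolis parameter at 30°N:
f = 2Ω sin φ = 2 × 7.29×10⁻⁵ × sin 30° = 7.29×10⁻⁵ s⁻¹
Pressure gradient: |∂P/∂n| = 600 Pa / 518000 m = 1.16×10⁻³ Pa/m
Geostrophic balance (pressure-gradient force = Coriolis force):
V_g = (1/(fρ)) |∂P/∂n| = 1.16×10⁻³ / (7.29×10⁻⁵ × 1.25) = 12.7 m/s

13 m s⁻¹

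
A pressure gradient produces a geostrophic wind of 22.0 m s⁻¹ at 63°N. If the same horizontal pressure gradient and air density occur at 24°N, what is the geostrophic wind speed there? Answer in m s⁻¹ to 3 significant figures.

With the same pressure gradient and density, V_g ∝ 1/f ∝ 1/sin φ.
V₂ = V₁ · sin φ₁ / sin φ₂ = 22.0 × sin 63° / sin 24°
V₂ = 22.0 × 0.8910/0.4067 = 48.2 m s⁻¹

48.2 m s⁻¹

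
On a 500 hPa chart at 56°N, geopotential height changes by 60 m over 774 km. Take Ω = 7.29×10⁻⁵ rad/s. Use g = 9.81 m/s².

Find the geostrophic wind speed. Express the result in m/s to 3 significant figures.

Coriolis parameter at 56°N:
f = 2Ω sin φ = 2 × 7.29×10⁻⁵ × sin 56° = 1.21×10⁻⁴ s⁻¹
Height gradient: |∂Z/∂n| = 60 m / 774000 m = 7.75×10⁻⁵
On a pressure surface, geostrophic balance gives V_g = (g/f)|∂Z/∂n|:
V_g = 9.81 × 7.75×10⁻⁵ / 1.21×10⁻⁴ = 6.29 m/s

6.29 m/s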